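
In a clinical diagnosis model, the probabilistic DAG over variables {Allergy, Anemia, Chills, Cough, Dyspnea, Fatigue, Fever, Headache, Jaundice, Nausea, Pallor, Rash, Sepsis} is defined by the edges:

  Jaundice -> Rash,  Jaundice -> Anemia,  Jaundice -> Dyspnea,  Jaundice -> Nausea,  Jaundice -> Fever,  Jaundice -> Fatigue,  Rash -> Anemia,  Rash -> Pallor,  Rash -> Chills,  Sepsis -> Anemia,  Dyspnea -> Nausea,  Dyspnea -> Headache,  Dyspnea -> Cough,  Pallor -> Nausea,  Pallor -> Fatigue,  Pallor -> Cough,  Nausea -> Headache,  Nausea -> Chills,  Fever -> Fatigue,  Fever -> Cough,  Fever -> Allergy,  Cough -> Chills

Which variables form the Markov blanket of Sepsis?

Sepsis's parents: none.
Children of Sepsis: Anemia.
Parents of each child, excluding Sepsis:
  Anemia also has parents Jaundice, Rash.
Taking the union gives {Anemia, Jaundice, Rash}.

{Anemia, Jaundice, Rash}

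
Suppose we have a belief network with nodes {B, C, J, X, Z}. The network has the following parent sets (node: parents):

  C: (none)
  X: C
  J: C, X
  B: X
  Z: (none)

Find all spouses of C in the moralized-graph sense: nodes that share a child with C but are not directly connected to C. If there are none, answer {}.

Children of C: J, X.
  X has no other parent.
  J also has parent X.
Excluding nodes already adjacent to C (J, X), the co-parent-only contribution is {}.

{}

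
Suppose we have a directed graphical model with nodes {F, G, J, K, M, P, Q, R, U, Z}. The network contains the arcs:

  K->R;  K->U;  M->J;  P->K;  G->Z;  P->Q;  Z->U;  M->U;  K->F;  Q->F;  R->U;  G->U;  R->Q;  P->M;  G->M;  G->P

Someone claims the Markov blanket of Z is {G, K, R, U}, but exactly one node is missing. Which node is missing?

M

Z has parent G.
Children of Z: U.
Other parents of Z's children:
  U also has parents G, K, M, R.
MB(Z) = {G, K, M, R, U}.
Comparing with the claimed set, M is missing.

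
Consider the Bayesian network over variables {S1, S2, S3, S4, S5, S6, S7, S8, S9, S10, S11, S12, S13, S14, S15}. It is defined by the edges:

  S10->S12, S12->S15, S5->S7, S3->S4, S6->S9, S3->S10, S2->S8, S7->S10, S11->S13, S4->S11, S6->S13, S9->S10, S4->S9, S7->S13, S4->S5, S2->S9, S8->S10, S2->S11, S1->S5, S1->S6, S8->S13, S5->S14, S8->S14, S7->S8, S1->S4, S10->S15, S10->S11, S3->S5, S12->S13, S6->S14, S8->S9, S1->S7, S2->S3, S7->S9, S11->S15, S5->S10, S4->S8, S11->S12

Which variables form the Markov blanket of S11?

{S2, S4, S6, S7, S8, S10, S12, S13, S15}

By definition, MB(S11) is built from S11's parents, S11's children, and the co-parents of S11.
S11 has parents S2, S4, S10.
S11's children: S12, S13, S15.
For each child, the remaining parents (spouses of S11):
  S12 also has parent S10.
  S13's other parents are S6, S7, S8, S12.
  S15 also has parents S10, S12.
So the Markov blanket of S11 is {S2, S4, S6, S7, S8, S10, S12, S13, S15}.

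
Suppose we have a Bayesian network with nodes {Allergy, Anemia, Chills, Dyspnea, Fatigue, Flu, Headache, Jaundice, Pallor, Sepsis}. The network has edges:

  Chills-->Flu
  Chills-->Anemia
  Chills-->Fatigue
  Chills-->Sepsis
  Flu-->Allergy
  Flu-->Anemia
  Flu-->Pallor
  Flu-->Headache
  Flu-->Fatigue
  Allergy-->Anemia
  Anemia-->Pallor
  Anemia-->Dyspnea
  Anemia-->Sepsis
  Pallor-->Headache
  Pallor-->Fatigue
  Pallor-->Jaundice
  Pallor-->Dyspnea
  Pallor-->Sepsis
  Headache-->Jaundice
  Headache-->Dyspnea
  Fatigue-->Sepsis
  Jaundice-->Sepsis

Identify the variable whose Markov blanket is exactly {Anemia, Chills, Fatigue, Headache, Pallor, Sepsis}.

The target node must have every member of {Anemia, Chills, Fatigue, Headache, Pallor, Sepsis} as a parent, child, or co-parent, and no others.
Parents of Jaundice: Headache, Pallor; children: Sepsis; co-parents: Anemia, Chills, Fatigue, Pallor.
These exactly cover the given set, so the node is Jaundice.

Jaundice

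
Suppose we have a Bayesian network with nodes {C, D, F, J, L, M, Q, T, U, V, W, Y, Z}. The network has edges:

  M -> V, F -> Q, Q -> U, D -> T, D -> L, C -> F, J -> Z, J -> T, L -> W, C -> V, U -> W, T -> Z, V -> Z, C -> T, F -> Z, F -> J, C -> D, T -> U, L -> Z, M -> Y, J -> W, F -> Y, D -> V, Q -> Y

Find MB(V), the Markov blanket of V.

V has child Z.
V's parents: C, D, M.
Other parents of V's children:
  Z also has parents F, J, L, T.
Union: {C, D, M} ∪ {Z} ∪ {F, J, L, T} = {C, D, F, J, L, M, T, Z}.

{C, D, F, J, L, M, T, Z}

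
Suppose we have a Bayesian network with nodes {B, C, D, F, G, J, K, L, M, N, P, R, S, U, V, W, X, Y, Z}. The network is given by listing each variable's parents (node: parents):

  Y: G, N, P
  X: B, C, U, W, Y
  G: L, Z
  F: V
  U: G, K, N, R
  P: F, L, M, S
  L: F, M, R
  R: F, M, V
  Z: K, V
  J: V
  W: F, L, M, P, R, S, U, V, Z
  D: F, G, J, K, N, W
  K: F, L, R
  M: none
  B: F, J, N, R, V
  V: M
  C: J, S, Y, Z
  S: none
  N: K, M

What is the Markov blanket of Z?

A node's Markov blanket = Pa ∪ Ch ∪ (parents of Ch other than the node itself).
Z's parents: K, V.
Ch(Z) = {C, G, W}.
Parents of each child, excluding Z:
  G's other parent is L.
  C also has parents J, S, Y.
  W's other parents are F, L, M, P, R, S, U, V.
Taking the union gives {C, F, G, J, K, L, M, P, R, S, U, V, W, Y}.

{C, F, G, J, K, L, M, P, R, S, U, V, W, Y}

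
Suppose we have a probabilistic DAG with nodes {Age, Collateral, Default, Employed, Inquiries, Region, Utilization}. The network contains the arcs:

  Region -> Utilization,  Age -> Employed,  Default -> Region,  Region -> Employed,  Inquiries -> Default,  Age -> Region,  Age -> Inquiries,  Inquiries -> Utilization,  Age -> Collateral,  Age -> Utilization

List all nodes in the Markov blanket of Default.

Recall MB(v) = parents ∪ children ∪ spouses, where spouses are the other parents of v's children.
Ch(Default) = {Region}.
Parents of Default: Inquiries.
Parents of each child, excluding Default:
  Region also has parent Age.
Union: {Inquiries} ∪ {Region} ∪ {Age} = {Age, Inquiries, Region}.

{Age, Inquiries, Region}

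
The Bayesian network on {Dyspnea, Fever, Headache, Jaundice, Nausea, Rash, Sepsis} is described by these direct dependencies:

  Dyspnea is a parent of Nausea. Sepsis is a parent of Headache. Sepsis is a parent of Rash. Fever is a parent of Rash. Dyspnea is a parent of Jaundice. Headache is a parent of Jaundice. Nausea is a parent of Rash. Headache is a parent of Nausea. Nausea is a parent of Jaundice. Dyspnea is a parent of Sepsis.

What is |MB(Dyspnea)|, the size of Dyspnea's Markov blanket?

4

The Markov blanket of a node is its parents, its children, and the other parents of its children.
Dyspnea has no parents.
Dyspnea's children: Jaundice, Nausea, Sepsis.
Co-parents of Dyspnea (other parents of its children):
  Sepsis has no other parent.
  Nausea also has parent Headache.
  Jaundice's other parents are Headache, Nausea.
MB(Dyspnea) = {Headache, Jaundice, Nausea, Sepsis}, which has 4 nodes.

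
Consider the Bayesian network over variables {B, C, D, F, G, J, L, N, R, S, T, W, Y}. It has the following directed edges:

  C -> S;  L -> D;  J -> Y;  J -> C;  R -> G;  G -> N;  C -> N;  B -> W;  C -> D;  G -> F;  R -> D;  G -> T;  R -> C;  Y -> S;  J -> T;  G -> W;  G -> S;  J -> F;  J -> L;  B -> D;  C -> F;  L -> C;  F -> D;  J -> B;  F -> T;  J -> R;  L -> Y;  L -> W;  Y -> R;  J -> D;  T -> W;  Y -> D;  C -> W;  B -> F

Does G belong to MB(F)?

G is a parent of F.
So G ∈ MB(F).

Yes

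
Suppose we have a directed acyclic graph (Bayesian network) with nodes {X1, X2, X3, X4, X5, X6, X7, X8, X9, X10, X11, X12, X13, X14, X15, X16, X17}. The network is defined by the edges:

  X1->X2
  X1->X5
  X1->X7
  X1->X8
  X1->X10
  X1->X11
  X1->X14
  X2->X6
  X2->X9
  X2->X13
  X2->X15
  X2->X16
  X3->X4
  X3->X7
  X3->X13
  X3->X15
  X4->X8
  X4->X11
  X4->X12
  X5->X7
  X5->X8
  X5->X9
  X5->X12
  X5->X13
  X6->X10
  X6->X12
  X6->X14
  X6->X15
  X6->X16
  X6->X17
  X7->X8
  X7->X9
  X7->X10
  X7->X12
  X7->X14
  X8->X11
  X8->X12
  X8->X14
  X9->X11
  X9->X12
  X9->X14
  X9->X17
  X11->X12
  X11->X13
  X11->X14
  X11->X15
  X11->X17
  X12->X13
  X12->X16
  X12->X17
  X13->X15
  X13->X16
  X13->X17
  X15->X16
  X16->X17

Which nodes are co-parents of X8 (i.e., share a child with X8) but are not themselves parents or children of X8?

Children of X8: X11, X12, X14.
  X11's other parents are X1, X4, X9.
  X12's other parents are X4, X5, X6, X7, X9, X11.
  parents(X14) \ {X8} = {X1, X6, X7, X9, X11}.
Excluding nodes already adjacent to X8 (X1, X4, X5, X7, X11, X12, X14), the co-parent-only contribution is {X6, X9}.

{X6, X9}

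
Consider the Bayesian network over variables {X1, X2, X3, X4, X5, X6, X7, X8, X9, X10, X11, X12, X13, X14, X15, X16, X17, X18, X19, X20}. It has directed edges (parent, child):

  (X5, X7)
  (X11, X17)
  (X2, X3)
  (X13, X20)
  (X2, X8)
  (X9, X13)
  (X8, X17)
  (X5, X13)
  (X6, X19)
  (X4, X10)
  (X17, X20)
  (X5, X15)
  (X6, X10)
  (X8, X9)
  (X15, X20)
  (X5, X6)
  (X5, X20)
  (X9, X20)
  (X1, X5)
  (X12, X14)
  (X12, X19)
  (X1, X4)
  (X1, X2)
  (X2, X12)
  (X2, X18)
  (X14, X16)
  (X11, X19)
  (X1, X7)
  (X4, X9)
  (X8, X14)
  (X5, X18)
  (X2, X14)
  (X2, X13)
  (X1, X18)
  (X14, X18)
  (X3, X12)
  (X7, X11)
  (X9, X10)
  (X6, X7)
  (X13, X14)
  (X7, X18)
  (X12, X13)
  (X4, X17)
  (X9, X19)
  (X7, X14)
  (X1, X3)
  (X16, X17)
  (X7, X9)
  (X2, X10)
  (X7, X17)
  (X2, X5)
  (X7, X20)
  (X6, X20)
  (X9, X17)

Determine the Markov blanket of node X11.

The Markov blanket of a node is its parents, its children, and the other parents of its children.
X11 has parent X7.
Ch(X11) = {X17, X19}.
Parents of each child, excluding X11:
  parents(X17) \ {X11} = {X4, X7, X8, X9, X16}.
  X19's other parents are X6, X9, X12.
Taking the union gives {X4, X6, X7, X8, X9, X12, X16, X17, X19}.

{X4, X6, X7, X8, X9, X12, X16, X17, X19}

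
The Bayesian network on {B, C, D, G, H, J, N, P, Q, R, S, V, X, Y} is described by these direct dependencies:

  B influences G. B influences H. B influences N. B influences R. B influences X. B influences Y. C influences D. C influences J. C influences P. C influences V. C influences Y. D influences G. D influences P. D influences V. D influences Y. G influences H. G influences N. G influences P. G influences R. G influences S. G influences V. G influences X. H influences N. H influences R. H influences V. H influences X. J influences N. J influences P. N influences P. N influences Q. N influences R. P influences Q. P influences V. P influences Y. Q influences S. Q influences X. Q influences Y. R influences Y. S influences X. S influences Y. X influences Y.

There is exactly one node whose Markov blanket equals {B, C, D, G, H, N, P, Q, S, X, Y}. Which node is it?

The target node must have every member of {B, C, D, G, H, N, P, Q, S, X, Y} as a parent, child, or co-parent, and no others.
Parents of R: B, G, H, N; children: Y; co-parents: B, C, D, P, Q, S, X.
These exactly cover the given set, so the node is R.

R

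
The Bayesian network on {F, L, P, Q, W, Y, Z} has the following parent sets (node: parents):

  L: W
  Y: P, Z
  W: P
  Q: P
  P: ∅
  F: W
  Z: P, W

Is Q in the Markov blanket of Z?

The Markov blanket of a node is its parents, its children, and the other parents of its children.
Z's parents: P, W.
Children of Z: Y.
Parents of each child, excluding Z:
  Y's other parent is P.
MB(Z) = {P, W, Y}; Q is not in this set.

No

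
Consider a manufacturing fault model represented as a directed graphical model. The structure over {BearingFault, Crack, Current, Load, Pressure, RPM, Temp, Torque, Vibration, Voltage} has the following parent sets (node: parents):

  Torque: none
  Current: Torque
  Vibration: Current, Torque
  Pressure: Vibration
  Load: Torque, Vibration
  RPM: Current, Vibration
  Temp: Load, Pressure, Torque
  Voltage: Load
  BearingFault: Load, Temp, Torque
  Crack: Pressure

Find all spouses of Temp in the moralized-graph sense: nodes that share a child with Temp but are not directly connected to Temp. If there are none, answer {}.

{}

Children of Temp: BearingFault.
  BearingFault also has parents Load, Torque.
Excluding nodes already adjacent to Temp (BearingFault, Load, Pressure, Torque), the co-parent-only contribution is {}.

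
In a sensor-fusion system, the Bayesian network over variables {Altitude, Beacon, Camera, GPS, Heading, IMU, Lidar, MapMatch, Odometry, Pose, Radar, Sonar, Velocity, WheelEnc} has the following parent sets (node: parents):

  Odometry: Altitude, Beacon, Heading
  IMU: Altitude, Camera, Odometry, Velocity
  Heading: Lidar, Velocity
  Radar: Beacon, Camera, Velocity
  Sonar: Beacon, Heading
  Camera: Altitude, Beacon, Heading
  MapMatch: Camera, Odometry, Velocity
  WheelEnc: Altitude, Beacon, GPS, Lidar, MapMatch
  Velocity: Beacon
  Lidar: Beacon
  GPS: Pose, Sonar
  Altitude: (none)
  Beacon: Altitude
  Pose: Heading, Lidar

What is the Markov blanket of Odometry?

{Altitude, Beacon, Camera, Heading, IMU, MapMatch, Velocity}

Ch(Odometry) = {IMU, MapMatch}.
Pa(Odometry) = {Altitude, Beacon, Heading}.
Other parents of Odometry's children:
  IMU's other parents are Altitude, Camera, Velocity.
  MapMatch's other parents are Camera, Velocity.
Taking the union gives {Altitude, Beacon, Camera, Heading, IMU, MapMatch, Velocity}.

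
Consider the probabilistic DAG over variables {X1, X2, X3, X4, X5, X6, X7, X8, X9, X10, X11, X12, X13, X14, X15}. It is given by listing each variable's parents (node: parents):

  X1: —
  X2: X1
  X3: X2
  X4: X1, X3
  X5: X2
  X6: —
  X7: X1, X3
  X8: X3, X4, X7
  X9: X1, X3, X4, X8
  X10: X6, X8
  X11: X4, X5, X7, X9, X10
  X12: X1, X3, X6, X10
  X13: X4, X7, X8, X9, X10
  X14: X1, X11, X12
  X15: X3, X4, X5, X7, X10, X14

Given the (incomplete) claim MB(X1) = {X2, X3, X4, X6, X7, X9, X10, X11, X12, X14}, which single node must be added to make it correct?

Recall MB(v) = parents ∪ children ∪ spouses, where spouses are the other parents of v's children.
Parents of X1: none.
X1 has children X2, X4, X7, X9, X12, X14.
Parents of each child, excluding X1:
  X2 has no other parent.
  X4 also has parent X3.
  X7 also has parent X3.
  X9 also has parents X3, X4, X8.
  X12's other parents are X3, X6, X10.
  X14's other parents are X11, X12.
MB(X1) = {X2, X3, X4, X6, X7, X8, X9, X10, X11, X12, X14}.
Comparing with the claimed set, X8 is missing.

X8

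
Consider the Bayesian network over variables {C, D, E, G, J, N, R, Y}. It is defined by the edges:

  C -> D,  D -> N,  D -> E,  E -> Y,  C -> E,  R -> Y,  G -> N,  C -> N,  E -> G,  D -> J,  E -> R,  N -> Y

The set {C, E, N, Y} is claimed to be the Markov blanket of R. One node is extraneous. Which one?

R's parents: E.
Children of R: Y.
Other parents of R's children:
  Y: E, N
MB(R) = {E, N, Y}.
C is neither a parent, child, nor co-parent of R, so it does not belong.

C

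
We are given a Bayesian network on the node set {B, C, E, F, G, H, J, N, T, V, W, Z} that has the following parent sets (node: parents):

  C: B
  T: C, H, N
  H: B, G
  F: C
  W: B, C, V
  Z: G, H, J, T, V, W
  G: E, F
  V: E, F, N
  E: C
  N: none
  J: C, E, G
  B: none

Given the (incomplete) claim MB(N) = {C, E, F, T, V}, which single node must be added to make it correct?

H

A node's Markov blanket = Pa ∪ Ch ∪ (parents of Ch other than the node itself).
N has children T, V.
N has no parents.
Co-parents of N (other parents of its children):
  T also has parents C, H.
  V also has parents E, F.
MB(N) = {C, E, F, H, T, V}.
Comparing with the claimed set, H is missing.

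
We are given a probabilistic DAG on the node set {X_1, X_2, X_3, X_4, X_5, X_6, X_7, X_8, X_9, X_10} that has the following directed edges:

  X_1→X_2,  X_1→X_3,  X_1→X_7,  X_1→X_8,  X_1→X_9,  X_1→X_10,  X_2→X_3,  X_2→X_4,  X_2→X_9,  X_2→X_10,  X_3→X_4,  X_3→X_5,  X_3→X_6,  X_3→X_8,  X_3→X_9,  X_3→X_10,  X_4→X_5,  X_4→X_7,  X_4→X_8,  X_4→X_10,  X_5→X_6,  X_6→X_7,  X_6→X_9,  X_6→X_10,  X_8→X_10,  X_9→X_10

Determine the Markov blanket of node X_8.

Parents of X_8: X_1, X_3, X_4.
X_8 has child X_10.
Co-parents of X_8 (other parents of its children):
  X_10's other parents are X_1, X_2, X_3, X_4, X_6, X_9.
MB(X_8) = {X_1, X_2, X_3, X_4, X_6, X_9, X_10}.

{X_1, X_2, X_3, X_4, X_6, X_9, X_10}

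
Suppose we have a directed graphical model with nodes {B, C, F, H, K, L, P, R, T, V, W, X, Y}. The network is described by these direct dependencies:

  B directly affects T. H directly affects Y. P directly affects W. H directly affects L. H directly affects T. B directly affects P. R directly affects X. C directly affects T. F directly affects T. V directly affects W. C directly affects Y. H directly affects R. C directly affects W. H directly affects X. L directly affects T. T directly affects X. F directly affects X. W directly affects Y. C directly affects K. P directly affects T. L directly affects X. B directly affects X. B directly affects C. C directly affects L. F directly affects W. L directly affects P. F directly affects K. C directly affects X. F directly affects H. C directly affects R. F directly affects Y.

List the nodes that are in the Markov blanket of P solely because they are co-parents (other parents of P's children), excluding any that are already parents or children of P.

{C, F, H, V}

Children of P: T, W.
  T's other parents are B, C, F, H, L.
  W's other parents are C, F, V.
Excluding nodes already adjacent to P (B, L, T, W), the co-parent-only contribution is {C, F, H, V}.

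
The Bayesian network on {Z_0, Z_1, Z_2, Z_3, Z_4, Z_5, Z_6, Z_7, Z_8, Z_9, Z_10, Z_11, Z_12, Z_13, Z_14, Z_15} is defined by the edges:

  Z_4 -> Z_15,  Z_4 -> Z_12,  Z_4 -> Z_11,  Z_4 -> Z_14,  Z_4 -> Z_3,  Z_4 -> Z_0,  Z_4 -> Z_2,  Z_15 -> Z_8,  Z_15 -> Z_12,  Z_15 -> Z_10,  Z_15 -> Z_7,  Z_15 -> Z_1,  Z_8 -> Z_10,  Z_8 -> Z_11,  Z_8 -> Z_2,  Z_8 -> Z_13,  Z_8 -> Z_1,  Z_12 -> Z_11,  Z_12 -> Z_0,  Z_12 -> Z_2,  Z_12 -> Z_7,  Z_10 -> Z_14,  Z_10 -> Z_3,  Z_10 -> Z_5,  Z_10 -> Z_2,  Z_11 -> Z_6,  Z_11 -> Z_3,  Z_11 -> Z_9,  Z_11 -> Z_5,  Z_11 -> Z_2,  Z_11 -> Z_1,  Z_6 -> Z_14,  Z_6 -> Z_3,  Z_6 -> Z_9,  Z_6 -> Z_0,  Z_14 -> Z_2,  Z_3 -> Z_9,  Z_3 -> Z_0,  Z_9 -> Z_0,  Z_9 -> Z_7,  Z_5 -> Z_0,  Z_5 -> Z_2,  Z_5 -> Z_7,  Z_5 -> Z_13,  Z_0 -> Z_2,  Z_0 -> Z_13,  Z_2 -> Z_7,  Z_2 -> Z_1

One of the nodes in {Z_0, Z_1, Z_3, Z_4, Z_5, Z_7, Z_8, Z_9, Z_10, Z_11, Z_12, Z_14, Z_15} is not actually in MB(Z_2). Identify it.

Z_3

Ch(Z_2) = {Z_1, Z_7}.
Z_2 has parents Z_0, Z_4, Z_5, Z_8, Z_10, Z_11, Z_12, Z_14.
Co-parents of Z_2 (other parents of its children):
  Z_7: Z_5, Z_9, Z_12, Z_15
  Z_1: Z_8, Z_11, Z_15
MB(Z_2) = {Z_0, Z_1, Z_4, Z_5, Z_7, Z_8, Z_9, Z_10, Z_11, Z_12, Z_14, Z_15}.
Z_3 is neither a parent, child, nor co-parent of Z_2, so it does not belong.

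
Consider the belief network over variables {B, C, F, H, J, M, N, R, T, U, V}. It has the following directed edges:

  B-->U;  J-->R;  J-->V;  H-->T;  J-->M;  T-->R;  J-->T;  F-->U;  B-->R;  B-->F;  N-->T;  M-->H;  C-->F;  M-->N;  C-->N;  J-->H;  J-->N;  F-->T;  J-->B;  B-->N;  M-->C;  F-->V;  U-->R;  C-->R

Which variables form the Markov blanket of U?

{B, C, F, J, R, T}

Parents of U: B, F.
Ch(U) = {R}.
Other parents of U's children:
  R also has parents B, C, J, T.
Union: {B, F} ∪ {R} ∪ {B, C, J, T} = {B, C, F, J, R, T}.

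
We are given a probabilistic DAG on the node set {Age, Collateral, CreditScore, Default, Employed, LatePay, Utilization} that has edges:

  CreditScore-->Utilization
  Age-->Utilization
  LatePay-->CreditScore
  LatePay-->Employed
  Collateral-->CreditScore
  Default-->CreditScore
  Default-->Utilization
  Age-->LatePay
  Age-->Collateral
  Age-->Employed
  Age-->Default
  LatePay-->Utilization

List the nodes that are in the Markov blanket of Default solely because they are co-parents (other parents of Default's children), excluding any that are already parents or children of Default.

Children of Default: CreditScore, Utilization.
  parents(CreditScore) \ {Default} = {Collateral, LatePay}.
  Utilization's other parents are Age, CreditScore, LatePay.
Excluding nodes already adjacent to Default (Age, CreditScore, Utilization), the co-parent-only contribution is {Collateral, LatePay}.

{Collateral, LatePay}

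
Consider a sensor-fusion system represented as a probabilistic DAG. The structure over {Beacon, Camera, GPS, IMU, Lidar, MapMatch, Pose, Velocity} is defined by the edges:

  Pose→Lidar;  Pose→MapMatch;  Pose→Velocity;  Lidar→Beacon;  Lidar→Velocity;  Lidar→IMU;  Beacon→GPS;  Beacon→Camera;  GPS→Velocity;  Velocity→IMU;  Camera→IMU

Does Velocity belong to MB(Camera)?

Velocity is a co-parent of Camera: both are parents of IMU.
So Velocity ∈ MB(Camera).

Yes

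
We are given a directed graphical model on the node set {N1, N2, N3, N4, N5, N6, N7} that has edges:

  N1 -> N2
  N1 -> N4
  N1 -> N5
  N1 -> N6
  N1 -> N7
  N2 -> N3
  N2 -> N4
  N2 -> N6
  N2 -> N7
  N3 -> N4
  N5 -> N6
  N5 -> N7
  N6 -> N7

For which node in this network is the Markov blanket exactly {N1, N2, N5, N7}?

N6

The target node must have every member of {N1, N2, N5, N7} as a parent, child, or co-parent, and no others.
Parents of N6: N1, N2, N5; children: N7; co-parents: N1, N2, N5.
These exactly cover the given set, so the node is N6.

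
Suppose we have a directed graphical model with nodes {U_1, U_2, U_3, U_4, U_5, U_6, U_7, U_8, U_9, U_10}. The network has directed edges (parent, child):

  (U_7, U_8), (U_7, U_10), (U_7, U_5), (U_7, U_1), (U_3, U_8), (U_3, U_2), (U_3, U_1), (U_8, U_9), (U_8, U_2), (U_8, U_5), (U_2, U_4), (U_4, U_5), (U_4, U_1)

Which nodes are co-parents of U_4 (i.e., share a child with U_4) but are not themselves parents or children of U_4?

Children of U_4: U_1, U_5.
  U_5 also has parents U_7, U_8.
  U_1 also has parents U_3, U_7.
Excluding nodes already adjacent to U_4 (U_1, U_2, U_5), the co-parent-only contribution is {U_3, U_7, U_8}.

{U_3, U_7, U_8}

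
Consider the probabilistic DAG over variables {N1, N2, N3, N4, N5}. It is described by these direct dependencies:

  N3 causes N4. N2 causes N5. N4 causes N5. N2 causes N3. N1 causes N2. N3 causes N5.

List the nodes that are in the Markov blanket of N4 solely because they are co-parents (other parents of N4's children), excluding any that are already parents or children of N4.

Children of N4: N5.
  N5: N2, N3
Excluding nodes already adjacent to N4 (N3, N5), the co-parent-only contribution is {N2}.

{N2}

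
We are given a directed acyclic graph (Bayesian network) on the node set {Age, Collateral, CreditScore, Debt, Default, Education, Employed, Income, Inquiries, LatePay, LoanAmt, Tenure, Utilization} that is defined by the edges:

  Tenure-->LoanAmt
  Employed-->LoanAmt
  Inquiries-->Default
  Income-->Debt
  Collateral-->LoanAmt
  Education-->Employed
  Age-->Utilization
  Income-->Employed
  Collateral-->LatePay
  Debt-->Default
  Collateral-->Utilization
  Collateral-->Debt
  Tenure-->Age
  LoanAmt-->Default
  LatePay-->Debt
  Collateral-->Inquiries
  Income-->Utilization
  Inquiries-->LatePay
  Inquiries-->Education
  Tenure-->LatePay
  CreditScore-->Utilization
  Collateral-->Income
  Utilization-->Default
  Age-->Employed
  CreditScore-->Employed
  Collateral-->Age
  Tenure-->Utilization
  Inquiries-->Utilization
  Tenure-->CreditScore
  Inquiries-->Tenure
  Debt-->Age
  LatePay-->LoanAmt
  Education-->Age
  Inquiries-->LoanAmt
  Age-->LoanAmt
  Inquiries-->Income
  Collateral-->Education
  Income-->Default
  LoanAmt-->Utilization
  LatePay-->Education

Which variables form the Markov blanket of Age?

{Collateral, CreditScore, Debt, Education, Employed, Income, Inquiries, LatePay, LoanAmt, Tenure, Utilization}

The Markov blanket of a node is its parents, its children, and the other parents of its children.
Parents of Age: Collateral, Debt, Education, Tenure.
Ch(Age) = {Employed, LoanAmt, Utilization}.
Parents of each child, excluding Age:
  Employed also has parents CreditScore, Education, Income.
  parents(LoanAmt) \ {Age} = {Collateral, Employed, Inquiries, LatePay, Tenure}.
  Utilization also has parents Collateral, CreditScore, Income, Inquiries, LoanAmt, Tenure.
MB(Age) = {Collateral, CreditScore, Debt, Education, Employed, Income, Inquiries, LatePay, LoanAmt, Tenure, Utilization}.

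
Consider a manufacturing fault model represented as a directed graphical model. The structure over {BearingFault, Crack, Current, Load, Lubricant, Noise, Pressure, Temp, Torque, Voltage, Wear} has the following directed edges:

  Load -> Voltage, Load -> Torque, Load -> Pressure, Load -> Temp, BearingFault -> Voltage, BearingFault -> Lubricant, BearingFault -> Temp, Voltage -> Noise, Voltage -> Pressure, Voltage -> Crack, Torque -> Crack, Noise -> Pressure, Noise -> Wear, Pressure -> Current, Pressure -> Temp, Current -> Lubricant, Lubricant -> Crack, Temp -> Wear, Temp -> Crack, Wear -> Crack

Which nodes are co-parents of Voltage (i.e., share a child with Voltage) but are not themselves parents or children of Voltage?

{Lubricant, Temp, Torque, Wear}

Children of Voltage: Crack, Noise, Pressure.
  Noise: no additional parents.
  parents(Pressure) \ {Voltage} = {Load, Noise}.
  Crack also has parents Lubricant, Temp, Torque, Wear.
Excluding nodes already adjacent to Voltage (BearingFault, Crack, Load, Noise, Pressure), the co-parent-only contribution is {Lubricant, Temp, Torque, Wear}.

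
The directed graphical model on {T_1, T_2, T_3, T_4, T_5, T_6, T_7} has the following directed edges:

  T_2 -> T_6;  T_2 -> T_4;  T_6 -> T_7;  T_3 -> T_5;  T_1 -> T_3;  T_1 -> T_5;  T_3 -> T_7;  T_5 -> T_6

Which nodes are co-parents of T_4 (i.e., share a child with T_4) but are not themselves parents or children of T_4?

{}

T_4 has no children, so it has no co-parents. The set is empty.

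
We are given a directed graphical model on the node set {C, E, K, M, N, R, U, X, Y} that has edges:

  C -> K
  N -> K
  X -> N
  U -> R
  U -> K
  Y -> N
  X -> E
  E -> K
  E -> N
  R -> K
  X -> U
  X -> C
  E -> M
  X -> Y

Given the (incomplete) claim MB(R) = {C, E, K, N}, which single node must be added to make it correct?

The Markov blanket of a node is its parents, its children, and the other parents of its children.
R has parent U.
Ch(R) = {K}.
Parents of each child, excluding R:
  parents(K) \ {R} = {C, E, N, U}.
MB(R) = {C, E, K, N, U}.
Comparing with the claimed set, U is missing.

U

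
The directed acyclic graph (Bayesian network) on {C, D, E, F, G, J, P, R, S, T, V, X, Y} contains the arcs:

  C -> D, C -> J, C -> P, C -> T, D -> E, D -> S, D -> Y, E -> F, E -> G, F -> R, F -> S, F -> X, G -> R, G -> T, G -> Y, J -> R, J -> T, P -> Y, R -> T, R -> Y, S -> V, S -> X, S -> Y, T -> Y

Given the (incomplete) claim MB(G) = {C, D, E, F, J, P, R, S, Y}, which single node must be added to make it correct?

Pa(G) = {E}.
G has children R, T, Y.
Other parents of G's children:
  R: F, J
  T: C, J, R
  Y: D, P, R, S, T
MB(G) = {C, D, E, F, J, P, R, S, T, Y}.
Comparing with the claimed set, T is missing.

T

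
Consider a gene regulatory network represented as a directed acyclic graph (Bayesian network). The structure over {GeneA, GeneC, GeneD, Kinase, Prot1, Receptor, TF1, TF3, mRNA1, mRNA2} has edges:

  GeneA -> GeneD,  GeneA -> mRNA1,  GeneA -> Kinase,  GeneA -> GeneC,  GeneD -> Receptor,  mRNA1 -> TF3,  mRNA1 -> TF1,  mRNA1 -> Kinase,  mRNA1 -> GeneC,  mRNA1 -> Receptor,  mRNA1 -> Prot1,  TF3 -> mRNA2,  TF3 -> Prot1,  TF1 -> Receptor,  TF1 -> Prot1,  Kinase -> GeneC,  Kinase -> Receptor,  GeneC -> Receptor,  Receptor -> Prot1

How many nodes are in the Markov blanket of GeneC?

GeneC has parents GeneA, Kinase, mRNA1.
GeneC's children: Receptor.
For each child, the remaining parents (spouses of GeneC):
  Receptor: GeneD, Kinase, TF1, mRNA1
MB(GeneC) = {GeneA, GeneD, Kinase, Receptor, TF1, mRNA1}, which has 6 nodes.

6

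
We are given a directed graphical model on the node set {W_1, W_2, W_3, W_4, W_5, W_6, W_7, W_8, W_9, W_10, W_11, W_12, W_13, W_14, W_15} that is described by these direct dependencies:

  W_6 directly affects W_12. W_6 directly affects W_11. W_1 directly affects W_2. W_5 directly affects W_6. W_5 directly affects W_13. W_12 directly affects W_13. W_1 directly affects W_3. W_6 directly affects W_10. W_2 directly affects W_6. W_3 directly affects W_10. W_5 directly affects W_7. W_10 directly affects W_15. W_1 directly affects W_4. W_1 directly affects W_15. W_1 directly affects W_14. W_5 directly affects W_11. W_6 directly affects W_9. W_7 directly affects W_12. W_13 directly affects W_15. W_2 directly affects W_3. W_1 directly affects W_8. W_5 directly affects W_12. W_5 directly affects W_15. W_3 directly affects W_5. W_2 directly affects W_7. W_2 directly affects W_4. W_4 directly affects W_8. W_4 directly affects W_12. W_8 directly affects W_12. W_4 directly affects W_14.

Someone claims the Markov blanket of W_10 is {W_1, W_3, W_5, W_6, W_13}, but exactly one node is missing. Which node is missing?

By definition, MB(W_10) is built from W_10's parents, W_10's children, and the co-parents of W_10.
W_10's children: W_15.
Parents of W_10: W_3, W_6.
For each child, the remaining parents (spouses of W_10):
  parents(W_15) \ {W_10} = {W_1, W_5, W_13}.
MB(W_10) = {W_1, W_3, W_5, W_6, W_13, W_15}.
Comparing with the claimed set, W_15 is missing.

W_15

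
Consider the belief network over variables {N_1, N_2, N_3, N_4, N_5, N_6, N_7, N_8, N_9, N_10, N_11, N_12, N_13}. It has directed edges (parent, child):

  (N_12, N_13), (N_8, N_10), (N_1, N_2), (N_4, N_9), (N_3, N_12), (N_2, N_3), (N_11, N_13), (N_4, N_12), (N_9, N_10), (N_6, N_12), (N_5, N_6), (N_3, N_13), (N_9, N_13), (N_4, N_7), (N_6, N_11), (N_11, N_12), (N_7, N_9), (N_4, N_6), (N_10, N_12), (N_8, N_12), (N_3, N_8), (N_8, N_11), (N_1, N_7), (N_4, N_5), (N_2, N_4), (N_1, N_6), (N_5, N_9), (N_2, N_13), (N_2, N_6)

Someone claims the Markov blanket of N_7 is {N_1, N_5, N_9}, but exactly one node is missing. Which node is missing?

N_4

A node's Markov blanket = Pa ∪ Ch ∪ (parents of Ch other than the node itself).
N_7 has parents N_1, N_4.
N_7's children: N_9.
Other parents of N_7's children:
  N_9: N_4, N_5
MB(N_7) = {N_1, N_4, N_5, N_9}.
Comparing with the claimed set, N_4 is missing.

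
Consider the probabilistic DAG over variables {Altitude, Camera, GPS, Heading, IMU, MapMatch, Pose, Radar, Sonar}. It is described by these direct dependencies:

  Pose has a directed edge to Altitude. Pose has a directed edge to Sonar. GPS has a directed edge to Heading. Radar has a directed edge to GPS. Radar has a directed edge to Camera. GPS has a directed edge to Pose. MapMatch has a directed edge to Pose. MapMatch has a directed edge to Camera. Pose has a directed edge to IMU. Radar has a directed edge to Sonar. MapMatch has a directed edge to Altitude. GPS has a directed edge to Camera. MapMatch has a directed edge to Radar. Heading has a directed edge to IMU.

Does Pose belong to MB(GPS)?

Yes

Pose is a child of GPS.
So Pose ∈ MB(GPS).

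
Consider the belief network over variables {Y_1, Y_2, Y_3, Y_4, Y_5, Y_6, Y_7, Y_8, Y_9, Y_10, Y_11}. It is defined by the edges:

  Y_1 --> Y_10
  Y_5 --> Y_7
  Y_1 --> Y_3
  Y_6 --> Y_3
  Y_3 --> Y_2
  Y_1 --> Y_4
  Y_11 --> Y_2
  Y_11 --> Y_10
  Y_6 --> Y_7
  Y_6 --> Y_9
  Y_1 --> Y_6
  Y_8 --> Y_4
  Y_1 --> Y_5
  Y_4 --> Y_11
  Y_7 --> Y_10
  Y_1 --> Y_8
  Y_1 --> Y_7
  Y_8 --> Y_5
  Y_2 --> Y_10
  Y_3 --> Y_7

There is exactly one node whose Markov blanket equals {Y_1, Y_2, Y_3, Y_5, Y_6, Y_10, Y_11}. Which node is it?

The target node must have every member of {Y_1, Y_2, Y_3, Y_5, Y_6, Y_10, Y_11} as a parent, child, or co-parent, and no others.
Parents of Y_7: Y_1, Y_3, Y_5, Y_6; children: Y_10; co-parents: Y_1, Y_2, Y_11.
These exactly cover the given set, so the node is Y_7.

Y_7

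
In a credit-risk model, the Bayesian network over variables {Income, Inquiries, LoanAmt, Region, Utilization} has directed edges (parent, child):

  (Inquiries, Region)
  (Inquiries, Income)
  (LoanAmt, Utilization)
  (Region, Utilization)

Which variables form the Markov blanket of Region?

By definition, MB(Region) is built from Region's parents, Region's children, and the co-parents of Region.
Parents of Region: Inquiries.
Ch(Region) = {Utilization}.
Co-parents of Region (other parents of its children):
  Utilization's other parent is LoanAmt.
Taking the union gives {Inquiries, LoanAmt, Utilization}.

{Inquiries, LoanAmt, Utilization}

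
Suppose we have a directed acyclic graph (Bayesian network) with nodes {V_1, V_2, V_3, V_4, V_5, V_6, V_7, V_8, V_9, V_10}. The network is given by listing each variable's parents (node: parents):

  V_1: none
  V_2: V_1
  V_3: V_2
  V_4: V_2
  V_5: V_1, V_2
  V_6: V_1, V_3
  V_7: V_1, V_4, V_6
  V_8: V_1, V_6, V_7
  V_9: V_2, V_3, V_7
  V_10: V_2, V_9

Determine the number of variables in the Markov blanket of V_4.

4

Recall MB(v) = parents ∪ children ∪ spouses, where spouses are the other parents of v's children.
V_4's children: V_7.
V_4 has parent V_2.
For each child, the remaining parents (spouses of V_4):
  V_7's other parents are V_1, V_6.
MB(V_4) = {V_1, V_2, V_6, V_7}, which has 4 nodes.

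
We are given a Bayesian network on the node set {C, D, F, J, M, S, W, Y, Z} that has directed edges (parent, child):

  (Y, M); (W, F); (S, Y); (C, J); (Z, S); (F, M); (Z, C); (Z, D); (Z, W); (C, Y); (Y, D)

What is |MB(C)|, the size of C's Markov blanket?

C's parents: Z.
Ch(C) = {J, Y}.
For each child, the remaining parents (spouses of C):
  Y's other parent is S.
  J has no other parent.
MB(C) = {J, S, Y, Z}, which has 4 nodes.

4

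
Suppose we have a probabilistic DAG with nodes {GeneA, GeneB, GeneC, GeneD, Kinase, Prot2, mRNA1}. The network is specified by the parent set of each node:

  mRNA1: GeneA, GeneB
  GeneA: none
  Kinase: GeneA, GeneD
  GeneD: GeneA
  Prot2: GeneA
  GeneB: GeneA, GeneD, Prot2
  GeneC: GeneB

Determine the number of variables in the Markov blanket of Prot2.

3

By definition, MB(Prot2) is built from Prot2's parents, Prot2's children, and the co-parents of Prot2.
Pa(Prot2) = {GeneA}.
Prot2's children: GeneB.
For each child, the remaining parents (spouses of Prot2):
  GeneB: GeneA, GeneD
MB(Prot2) = {GeneA, GeneB, GeneD}, which has 3 nodes.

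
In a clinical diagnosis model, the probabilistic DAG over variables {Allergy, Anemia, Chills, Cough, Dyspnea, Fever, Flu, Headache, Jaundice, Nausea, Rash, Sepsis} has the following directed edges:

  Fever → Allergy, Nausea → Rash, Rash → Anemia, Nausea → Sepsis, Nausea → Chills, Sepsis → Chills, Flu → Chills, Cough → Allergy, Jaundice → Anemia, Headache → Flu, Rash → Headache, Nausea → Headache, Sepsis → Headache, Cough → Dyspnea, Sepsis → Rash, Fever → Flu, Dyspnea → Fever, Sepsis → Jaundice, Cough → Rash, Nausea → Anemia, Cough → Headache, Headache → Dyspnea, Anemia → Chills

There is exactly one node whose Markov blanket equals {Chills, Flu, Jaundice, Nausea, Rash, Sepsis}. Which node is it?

The target node must have every member of {Chills, Flu, Jaundice, Nausea, Rash, Sepsis} as a parent, child, or co-parent, and no others.
Parents of Anemia: Jaundice, Nausea, Rash; children: Chills; co-parents: Flu, Nausea, Sepsis.
These exactly cover the given set, so the node is Anemia.

Anemia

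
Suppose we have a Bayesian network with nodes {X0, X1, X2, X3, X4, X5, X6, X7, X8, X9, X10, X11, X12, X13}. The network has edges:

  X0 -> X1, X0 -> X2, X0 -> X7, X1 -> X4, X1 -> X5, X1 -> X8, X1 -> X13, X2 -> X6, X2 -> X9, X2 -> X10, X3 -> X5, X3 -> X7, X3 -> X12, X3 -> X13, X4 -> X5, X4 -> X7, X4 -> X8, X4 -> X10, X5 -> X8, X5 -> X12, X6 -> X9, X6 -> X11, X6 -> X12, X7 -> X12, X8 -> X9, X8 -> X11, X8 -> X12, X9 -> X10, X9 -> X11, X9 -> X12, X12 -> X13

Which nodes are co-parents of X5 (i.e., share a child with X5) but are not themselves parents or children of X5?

Children of X5: X8, X12.
  parents(X8) \ {X5} = {X1, X4}.
  parents(X12) \ {X5} = {X3, X6, X7, X8, X9}.
Excluding nodes already adjacent to X5 (X1, X3, X4, X8, X12), the co-parent-only contribution is {X6, X7, X9}.

{X6, X7, X9}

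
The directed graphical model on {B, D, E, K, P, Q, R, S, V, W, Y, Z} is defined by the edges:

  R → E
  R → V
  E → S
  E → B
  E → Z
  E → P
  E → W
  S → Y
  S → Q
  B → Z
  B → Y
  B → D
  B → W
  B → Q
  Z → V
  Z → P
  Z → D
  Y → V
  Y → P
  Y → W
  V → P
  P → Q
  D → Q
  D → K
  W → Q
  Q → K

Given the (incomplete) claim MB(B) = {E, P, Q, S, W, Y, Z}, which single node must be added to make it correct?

D

Parents of B: E.
B has children D, Q, W, Y, Z.
Parents of each child, excluding B:
  parents(Z) \ {B} = {E}.
  parents(Y) \ {B} = {S}.
  D also has parent Z.
  W also has parents E, Y.
  parents(Q) \ {B} = {D, P, S, W}.
MB(B) = {D, E, P, Q, S, W, Y, Z}.
Comparing with the claimed set, D is missing.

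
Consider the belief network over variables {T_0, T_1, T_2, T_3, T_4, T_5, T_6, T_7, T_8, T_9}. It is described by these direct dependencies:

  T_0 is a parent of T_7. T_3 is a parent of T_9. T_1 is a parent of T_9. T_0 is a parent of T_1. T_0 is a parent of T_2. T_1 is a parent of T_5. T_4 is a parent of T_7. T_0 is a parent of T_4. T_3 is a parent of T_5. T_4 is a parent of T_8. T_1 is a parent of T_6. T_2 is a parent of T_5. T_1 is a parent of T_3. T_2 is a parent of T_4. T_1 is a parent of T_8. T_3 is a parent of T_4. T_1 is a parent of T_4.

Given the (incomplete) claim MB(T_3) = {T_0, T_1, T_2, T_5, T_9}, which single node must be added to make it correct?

By definition, MB(T_3) is built from T_3's parents, T_3's children, and the co-parents of T_3.
Parents of T_3: T_1.
Ch(T_3) = {T_4, T_5, T_9}.
Parents of each child, excluding T_3:
  T_4: T_0, T_1, T_2
  T_5: T_1, T_2
  T_9: T_1
MB(T_3) = {T_0, T_1, T_2, T_4, T_5, T_9}.
Comparing with the claimed set, T_4 is missing.

T_4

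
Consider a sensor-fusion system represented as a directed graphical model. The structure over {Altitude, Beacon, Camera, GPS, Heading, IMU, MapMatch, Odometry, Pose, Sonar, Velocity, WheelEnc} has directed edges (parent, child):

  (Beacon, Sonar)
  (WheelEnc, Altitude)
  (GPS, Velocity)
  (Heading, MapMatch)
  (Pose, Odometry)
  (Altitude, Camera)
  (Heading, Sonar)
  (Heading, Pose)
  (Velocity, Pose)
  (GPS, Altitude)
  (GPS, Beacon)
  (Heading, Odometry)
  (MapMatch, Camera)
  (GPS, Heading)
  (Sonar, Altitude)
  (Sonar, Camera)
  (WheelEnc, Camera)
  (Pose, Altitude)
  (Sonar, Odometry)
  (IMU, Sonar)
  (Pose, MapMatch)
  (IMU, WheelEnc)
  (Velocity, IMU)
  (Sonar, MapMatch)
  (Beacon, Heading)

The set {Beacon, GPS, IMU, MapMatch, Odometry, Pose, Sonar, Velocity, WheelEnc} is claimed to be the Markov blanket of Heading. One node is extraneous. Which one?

WheelEnc

By definition, MB(Heading) is built from Heading's parents, Heading's children, and the co-parents of Heading.
Ch(Heading) = {MapMatch, Odometry, Pose, Sonar}.
Heading has parents Beacon, GPS.
Other parents of Heading's children:
  Pose: Velocity
  Sonar: Beacon, IMU
  MapMatch: Pose, Sonar
  Odometry: Pose, Sonar
MB(Heading) = {Beacon, GPS, IMU, MapMatch, Odometry, Pose, Sonar, Velocity}.
WheelEnc is neither a parent, child, nor co-parent of Heading, so it does not belong.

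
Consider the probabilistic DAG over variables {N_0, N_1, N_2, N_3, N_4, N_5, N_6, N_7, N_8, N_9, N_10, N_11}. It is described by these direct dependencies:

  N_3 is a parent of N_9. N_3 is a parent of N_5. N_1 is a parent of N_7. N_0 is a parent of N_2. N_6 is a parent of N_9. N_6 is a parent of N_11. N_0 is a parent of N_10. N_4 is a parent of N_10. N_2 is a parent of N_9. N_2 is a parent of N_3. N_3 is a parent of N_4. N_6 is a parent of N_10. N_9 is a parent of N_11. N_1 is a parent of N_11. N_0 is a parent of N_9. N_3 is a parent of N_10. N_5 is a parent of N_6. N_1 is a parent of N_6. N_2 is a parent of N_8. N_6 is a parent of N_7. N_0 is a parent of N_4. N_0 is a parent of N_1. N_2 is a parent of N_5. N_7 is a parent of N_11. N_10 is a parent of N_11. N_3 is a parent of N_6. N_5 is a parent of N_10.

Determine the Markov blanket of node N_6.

Parents of N_6: N_1, N_3, N_5.
Children of N_6: N_7, N_9, N_10, N_11.
Co-parents of N_6 (other parents of its children):
  N_7's other parent is N_1.
  N_9 also has parents N_0, N_2, N_3.
  N_10 also has parents N_0, N_3, N_4, N_5.
  N_11's other parents are N_1, N_7, N_9, N_10.
MB(N_6) = {N_0, N_1, N_2, N_3, N_4, N_5, N_7, N_9, N_10, N_11}.

{N_0, N_1, N_2, N_3, N_4, N_5, N_7, N_9, N_10, N_11}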